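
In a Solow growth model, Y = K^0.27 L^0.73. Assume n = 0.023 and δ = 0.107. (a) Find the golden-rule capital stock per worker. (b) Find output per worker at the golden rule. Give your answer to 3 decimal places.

(a) k_gold ≈ 2.722; (b) y_gold ≈ 1.310

The effective depreciation rate is n + δ = 0.023 + 0.107 = 0.13.
Maximizing c = f(k) − (n+δ)·k gives f'(k) = n+δ, i.e. 0.27·k^(0.27−1) = 0.13, so k_gold = (0.27/0.13)^(1/0.73) ≈ 2.7216.
y_gold = 2.7216^0.27 ≈ 1.3104.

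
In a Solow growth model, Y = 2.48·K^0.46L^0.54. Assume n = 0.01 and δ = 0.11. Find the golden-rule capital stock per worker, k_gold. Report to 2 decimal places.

k_gold ≈ 64.74

The effective depreciation rate is n + δ = 0.01 + 0.11 = 0.12.
Maximizing c = f(k) − (n+δ)·k gives f'(k) = n+δ, i.e. 0.46·2.48·k^(0.46−1) = 0.12, so k_gold = (0.46·2.48/0.12)^(1/0.54) ≈ 64.7386.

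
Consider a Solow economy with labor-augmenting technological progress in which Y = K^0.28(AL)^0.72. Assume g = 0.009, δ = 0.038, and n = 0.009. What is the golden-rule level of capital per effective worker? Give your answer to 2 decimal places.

Capital per effective worker breaks even when investment replaces (n + g + δ)·k; here n + g + δ = 0.056.
At the golden rule the marginal product of capital equals n+g+δ: 0.28·k^(0.28−1) = 0.056. Solving, k_gold = (0.28/0.056)^(1/0.72) ≈ 9.3496.

k_gold ≈ 9.35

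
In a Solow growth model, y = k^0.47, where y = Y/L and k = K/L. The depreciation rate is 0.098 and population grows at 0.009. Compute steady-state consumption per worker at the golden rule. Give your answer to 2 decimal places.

Break-even investment rate: n + δ = 0.009 + 0.098 = 0.107.
Golden rule sets MPK = n+δ: 0.47·k^(0.47−1) = 0.107, so k_gold = (0.47/0.107)^(1/0.53) ≈ 16.3180.
y_gold = 16.3180^0.47 ≈ 3.7150.
c_gold = y_gold − (n+δ)·k_gold = 3.7150 − 0.107·16.3180 ≈ 1.9689.

c_gold ≈ 1.97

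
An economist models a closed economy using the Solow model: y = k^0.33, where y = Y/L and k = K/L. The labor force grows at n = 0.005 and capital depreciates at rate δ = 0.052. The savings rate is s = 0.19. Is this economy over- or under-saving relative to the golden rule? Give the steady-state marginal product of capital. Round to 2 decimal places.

under-saving; MPK ≈ 0.10

Capital per worker breaks even when investment replaces (n + δ)·k; here n + δ = 0.057.
Steady-state k*: s·k^0.33 = 0.057·k gives k* = (0.19/0.057)^(1/0.67) ≈ 6.0314.
MPK = 0.33·6.0314^(-0.67) ≈ 0.0990.
MPK > n+δ = 0.057, so the economy is dynamically efficient (under-saving).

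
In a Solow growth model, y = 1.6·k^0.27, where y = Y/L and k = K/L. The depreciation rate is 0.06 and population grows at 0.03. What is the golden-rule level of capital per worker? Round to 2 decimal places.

Break-even investment rate: n + δ = 0.03 + 0.06 = 0.09.
Maximizing c = f(k) − (n+δ)·k gives f'(k) = n+δ, i.e. 0.27·1.6·k^(0.27−1) = 0.09, so k_gold = (0.27·1.6/0.09)^(1/0.73) ≈ 8.5745.

k_gold ≈ 8.57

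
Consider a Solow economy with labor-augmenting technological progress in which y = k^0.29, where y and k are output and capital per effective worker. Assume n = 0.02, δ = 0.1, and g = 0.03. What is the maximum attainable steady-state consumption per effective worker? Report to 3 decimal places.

Capital per effective worker breaks even when investment replaces (n + g + δ)·k; here n + g + δ = 0.15.
At the golden rule the marginal product of capital equals n+g+δ: 0.29·k^(0.29−1) = 0.15. Solving, k_gold = (0.29/0.15)^(1/0.71) ≈ 2.5307.
y_gold = 2.5307^0.29 ≈ 1.3090.
c_gold = y_gold − (n+g+δ)·k_gold = 1.3090 − 0.15·2.5307 ≈ 0.9294.

c_gold ≈ 0.929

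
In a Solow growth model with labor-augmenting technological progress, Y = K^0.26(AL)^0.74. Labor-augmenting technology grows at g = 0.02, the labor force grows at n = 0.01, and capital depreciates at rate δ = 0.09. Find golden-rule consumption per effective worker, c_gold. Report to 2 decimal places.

c_gold ≈ 0.97

Break-even investment rate: n + g + δ = 0.01 + 0.02 + 0.09 = 0.12.
Maximizing c = f(k) − (n+g+δ)·k gives f'(k) = n+g+δ, i.e. 0.26·k^(0.26−1) = 0.12, so k_gold = (0.26/0.12)^(1/0.74) ≈ 2.8430.
y_gold = 2.8430^0.26 ≈ 1.3121.
c_gold = y_gold − (n+g+δ)·k_gold = 1.3121 − 0.12·2.8430 ≈ 0.9710.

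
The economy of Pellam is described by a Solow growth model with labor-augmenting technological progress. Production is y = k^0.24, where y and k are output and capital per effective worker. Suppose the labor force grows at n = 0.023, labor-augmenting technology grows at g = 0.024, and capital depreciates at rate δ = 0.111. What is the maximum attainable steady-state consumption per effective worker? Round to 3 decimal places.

c_gold ≈ 0.867

n + g + δ = 0.023 + 0.024 + 0.111 = 0.158.
At the golden rule the marginal product of capital equals n+g+δ: 0.24·k^(0.24−1) = 0.158. Solving, k_gold = (0.24/0.158)^(1/0.76) ≈ 1.7334.
y_gold = 1.7334^0.24 ≈ 1.1411.
c_gold = y_gold − (n+g+δ)·k_gold = 1.1411 − 0.158·1.7334 ≈ 0.8673.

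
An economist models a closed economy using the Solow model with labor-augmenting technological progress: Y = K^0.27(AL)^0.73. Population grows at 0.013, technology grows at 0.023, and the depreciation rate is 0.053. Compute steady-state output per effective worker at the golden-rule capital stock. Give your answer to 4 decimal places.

n + g + δ = 0.013 + 0.023 + 0.053 = 0.089.
Setting f'(k) = n+g+δ gives 0.27·k^(0.27−1) = 0.089, hence k_gold = (0.27/0.089)^(1/0.73) ≈ 4.5734.
Output: y_gold = k_gold^0.27 = 4.5734^0.27 ≈ 1.5075.

y_gold ≈ 1.5075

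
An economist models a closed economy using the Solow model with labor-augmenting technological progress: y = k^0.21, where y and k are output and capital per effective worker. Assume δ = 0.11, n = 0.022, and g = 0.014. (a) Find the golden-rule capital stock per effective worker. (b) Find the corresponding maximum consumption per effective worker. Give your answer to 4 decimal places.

Break-even investment rate: n + g + δ = 0.022 + 0.014 + 0.11 = 0.146.
Maximizing c = f(k) − (n+g+δ)·k gives f'(k) = n+g+δ, i.e. 0.21·k^(0.21−1) = 0.146, so k_gold = (0.21/0.146)^(1/0.79) ≈ 1.5843.
y_gold = 1.5843^0.21 ≈ 1.1014; c_gold = y_gold − 0.146·k_gold ≈ 0.8701.

(a) k_gold ≈ 1.5843; (b) c_gold ≈ 0.8701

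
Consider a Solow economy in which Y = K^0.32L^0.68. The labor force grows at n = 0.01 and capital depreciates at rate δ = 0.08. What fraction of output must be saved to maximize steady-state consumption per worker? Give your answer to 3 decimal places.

The effective depreciation rate is n + δ = 0.01 + 0.08 = 0.09.
At the golden rule MPK = n+δ, and in any Cobb-Douglas steady state s = (n+δ)·k/y = MPK·k/y = capital's share 0.32.

s_gold = 0.320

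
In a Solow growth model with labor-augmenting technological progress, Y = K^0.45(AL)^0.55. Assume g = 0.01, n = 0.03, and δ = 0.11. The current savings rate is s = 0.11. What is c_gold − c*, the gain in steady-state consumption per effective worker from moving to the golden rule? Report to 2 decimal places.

n + g + δ = 0.03 + 0.01 + 0.11 = 0.15.
Current steady state (s = 0.11): k* = (0.11/0.15)^(1/0.55) ≈ 0.5690, y* = 0.5690^0.45 ≈ 0.7759, c* = (1−0.11)·0.7759 ≈ 0.6905.
At the golden rule the marginal product of capital equals n+g+δ: 0.45·k^(0.45−1) = 0.15. Solving, k_gold = (0.45/0.15)^(1/0.55) ≈ 7.3704.
y_gold = 7.3704^0.45 ≈ 2.4568, c_gold = y_gold − 0.15·k_gold ≈ 1.3512.
Gain: Δc = 1.3512 − 0.6905 ≈ 0.6607.

Δc ≈ 0.66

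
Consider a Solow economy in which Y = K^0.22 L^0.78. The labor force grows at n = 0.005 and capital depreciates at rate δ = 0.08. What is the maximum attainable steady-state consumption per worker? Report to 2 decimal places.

c_gold ≈ 1.02

n + δ = 0.005 + 0.08 = 0.085.
Maximizing c = f(k) − (n+δ)·k gives f'(k) = n+δ, i.e. 0.22·k^(0.22−1) = 0.085, so k_gold = (0.22/0.085)^(1/0.78) ≈ 3.3845.
y_gold = 3.3845^0.22 ≈ 1.3076.
c_gold = y_gold − (n+δ)·k_gold = 1.3076 − 0.085·3.3845 ≈ 1.0200.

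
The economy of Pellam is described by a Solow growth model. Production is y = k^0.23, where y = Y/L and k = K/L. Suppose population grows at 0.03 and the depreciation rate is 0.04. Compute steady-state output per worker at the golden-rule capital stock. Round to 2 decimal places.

Capital per worker breaks even when investment replaces (n + δ)·k; here n + δ = 0.07.
Setting f'(k) = n+δ gives 0.23·k^(0.23−1) = 0.07, hence k_gold = (0.23/0.07)^(1/0.77) ≈ 4.6876.
Output: y_gold = k_gold^0.23 = 4.6876^0.23 ≈ 1.4267.

y_gold ≈ 1.43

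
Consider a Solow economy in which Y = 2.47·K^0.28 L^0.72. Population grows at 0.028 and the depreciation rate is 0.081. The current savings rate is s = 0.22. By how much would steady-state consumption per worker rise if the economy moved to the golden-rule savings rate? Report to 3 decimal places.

n + δ = 0.028 + 0.081 = 0.109.
Current steady state (s = 0.22): k* = (0.22·2.47/0.109)^(1/0.72) ≈ 9.3115, y* = 2.47·9.3115^0.28 ≈ 4.6134, c* = (1−0.22)·4.6134 ≈ 3.5985.
Golden rule sets MPK = n+δ: 0.28·2.47·k^(0.28−1) = 0.109, so k_gold = (0.28·2.47/0.109)^(1/0.72) ≈ 13.0162.
y_gold = 2.47·13.0162^0.28 ≈ 5.0670, c_gold = y_gold − 0.109·k_gold ≈ 3.6483.
Gain: Δc = 3.6483 − 3.5985 ≈ 0.0498.

Δc ≈ 0.050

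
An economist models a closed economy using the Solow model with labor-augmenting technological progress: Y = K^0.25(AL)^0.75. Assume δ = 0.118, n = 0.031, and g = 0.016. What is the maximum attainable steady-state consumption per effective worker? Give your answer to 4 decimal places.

Capital per effective worker breaks even when investment replaces (n + g + δ)·k; here n + g + δ = 0.165.
Setting f'(k) = n+g+δ gives 0.25·k^(0.25−1) = 0.165, hence k_gold = (0.25/0.165)^(1/0.75) ≈ 1.7402.
y_gold = 1.7402^0.25 ≈ 1.1486.
c_gold = y_gold − (n+g+δ)·k_gold = 1.1486 − 0.165·1.7402 ≈ 0.8614.

c_gold ≈ 0.8614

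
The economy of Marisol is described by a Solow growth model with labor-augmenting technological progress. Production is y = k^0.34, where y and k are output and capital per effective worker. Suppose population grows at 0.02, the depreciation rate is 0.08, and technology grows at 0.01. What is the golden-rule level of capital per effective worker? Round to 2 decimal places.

k_gold ≈ 5.53

n + g + δ = 0.02 + 0.01 + 0.08 = 0.11.
Golden rule sets MPK = n+g+δ: 0.34·k^(0.34−1) = 0.11, so k_gold = (0.34/0.11)^(1/0.66) ≈ 5.5278.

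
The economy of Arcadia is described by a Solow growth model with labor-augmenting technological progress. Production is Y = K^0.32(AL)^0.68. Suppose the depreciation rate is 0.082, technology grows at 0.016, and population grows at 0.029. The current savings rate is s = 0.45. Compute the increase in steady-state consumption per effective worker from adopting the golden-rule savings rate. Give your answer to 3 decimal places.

Capital per effective worker breaks even when investment replaces (n + g + δ)·k; here n + g + δ = 0.127.
Current steady state (s = 0.45): k* = (0.45/0.127)^(1/0.68) ≈ 6.4262, y* = 6.4262^0.32 ≈ 1.8136, c* = (1−0.45)·1.8136 ≈ 0.9975.
Golden rule sets MPK = n+g+δ: 0.32·k^(0.32−1) = 0.127, so k_gold = (0.32/0.127)^(1/0.68) ≈ 3.8924.
y_gold = 3.8924^0.32 ≈ 1.5448, c_gold = y_gold − 0.127·k_gold ≈ 1.0505.
Gain: Δc = 1.0505 − 0.9975 ≈ 0.0530.

Δc ≈ 0.053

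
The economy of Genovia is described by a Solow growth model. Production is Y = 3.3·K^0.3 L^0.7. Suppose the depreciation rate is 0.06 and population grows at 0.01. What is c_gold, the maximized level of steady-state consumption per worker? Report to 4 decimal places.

n + δ = 0.01 + 0.06 = 0.07.
Maximizing c = f(k) − (n+δ)·k gives f'(k) = n+δ, i.e. 0.3·3.3·k^(0.3−1) = 0.07, so k_gold = (0.3·3.3/0.07)^(1/0.7) ≈ 44.0174.
y_gold = 3.3·44.0174^0.3 ≈ 10.2707.
c_gold = y_gold − (n+δ)·k_gold = 10.2707 − 0.07·44.0174 ≈ 7.1895.

c_gold ≈ 7.1895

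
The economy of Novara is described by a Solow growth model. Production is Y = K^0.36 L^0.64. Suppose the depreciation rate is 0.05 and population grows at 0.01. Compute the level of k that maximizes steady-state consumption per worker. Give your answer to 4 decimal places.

n + δ = 0.01 + 0.05 = 0.06.
Setting f'(k) = n+δ gives 0.36·k^(0.36−1) = 0.06, hence k_gold = (0.36/0.06)^(1/0.64) ≈ 16.4385.

k_gold ≈ 16.4385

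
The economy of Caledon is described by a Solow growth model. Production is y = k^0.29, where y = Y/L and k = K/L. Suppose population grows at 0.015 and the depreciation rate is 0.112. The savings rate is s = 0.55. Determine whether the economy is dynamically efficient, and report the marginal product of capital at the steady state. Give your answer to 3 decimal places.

The effective depreciation rate is n + δ = 0.015 + 0.112 = 0.127.
Steady-state k*: s·k^0.29 = 0.127·k gives k* = (0.55/0.127)^(1/0.71) ≈ 7.8806.
MPK = 0.29·7.8806^(-0.71) ≈ 0.0670.
MPK < n+δ = 0.127, so the economy is dynamically inefficient (over-saving).

dynamically inefficient; MPK ≈ 0.067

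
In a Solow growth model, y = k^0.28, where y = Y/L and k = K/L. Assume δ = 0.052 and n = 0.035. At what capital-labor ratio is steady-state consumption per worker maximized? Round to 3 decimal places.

The effective depreciation rate is n + δ = 0.035 + 0.052 = 0.087.
Golden rule sets MPK = n+δ: 0.28·k^(0.28−1) = 0.087, so k_gold = (0.28/0.087)^(1/0.72) ≈ 5.0705.

k_gold ≈ 5.071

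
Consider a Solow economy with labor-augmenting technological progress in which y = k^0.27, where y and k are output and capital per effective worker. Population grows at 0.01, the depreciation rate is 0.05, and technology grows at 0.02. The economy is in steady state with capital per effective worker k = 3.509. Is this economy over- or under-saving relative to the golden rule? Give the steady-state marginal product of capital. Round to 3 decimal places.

Break-even investment rate: n + g + δ = 0.01 + 0.02 + 0.05 = 0.08.
MPK = 0.27·k^(0.27−1) = 0.27·3.509^(-0.73) ≈ 0.1080.
MPK > 0.08, so the economy is dynamically efficient (under-saving).

under-saving; MPK ≈ 0.108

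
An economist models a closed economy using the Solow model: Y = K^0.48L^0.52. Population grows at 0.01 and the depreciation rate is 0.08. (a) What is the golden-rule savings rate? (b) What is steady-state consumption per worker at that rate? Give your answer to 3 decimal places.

(a) s_gold = 0.480; (b) c_gold ≈ 2.438

Capital per worker breaks even when investment replaces (n + δ)·k; here n + δ = 0.09.
For Cobb-Douglas, s_gold equals capital's share: s_gold = 0.48.
At the golden rule the marginal product of capital equals n+δ: 0.48·k^(0.48−1) = 0.09. Solving, k_gold = (0.48/0.09)^(1/0.52) ≈ 25.0077.
y_gold = 25.0077^0.48 ≈ 4.6890; c_gold = (1−0.48)·y_gold ≈ 2.4383.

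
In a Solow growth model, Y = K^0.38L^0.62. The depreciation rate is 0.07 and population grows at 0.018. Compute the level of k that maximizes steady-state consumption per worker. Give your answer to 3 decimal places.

n + δ = 0.018 + 0.07 = 0.088.
Golden rule sets MPK = n+δ: 0.38·k^(0.38−1) = 0.088, so k_gold = (0.38/0.088)^(1/0.62) ≈ 10.5847.

k_gold ≈ 10.585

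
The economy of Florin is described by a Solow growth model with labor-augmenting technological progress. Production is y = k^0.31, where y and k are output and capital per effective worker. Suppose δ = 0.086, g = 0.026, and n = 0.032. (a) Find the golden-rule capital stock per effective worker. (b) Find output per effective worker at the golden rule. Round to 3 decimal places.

n + g + δ = 0.032 + 0.026 + 0.086 = 0.144.
Golden rule sets MPK = n+g+δ: 0.31·k^(0.31−1) = 0.144, so k_gold = (0.31/0.144)^(1/0.69) ≈ 3.0381.
y_gold = 3.0381^0.31 ≈ 1.4113.

(a) k_gold ≈ 3.038; (b) y_gold ≈ 1.411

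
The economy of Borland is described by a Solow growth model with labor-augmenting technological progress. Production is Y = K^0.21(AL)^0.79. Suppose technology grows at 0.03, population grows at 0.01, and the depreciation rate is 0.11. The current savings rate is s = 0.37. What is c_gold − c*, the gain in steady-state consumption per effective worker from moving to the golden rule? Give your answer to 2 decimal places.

Capital per effective worker breaks even when investment replaces (n + g + δ)·k; here n + g + δ = 0.15.
Current steady state (s = 0.37): k* = (0.37/0.15)^(1/0.79) ≈ 3.1358, y* = 3.1358^0.21 ≈ 1.2713, c* = (1−0.37)·1.2713 ≈ 0.8009.
Maximizing c = f(k) − (n+g+δ)·k gives f'(k) = n+g+δ, i.e. 0.21·k^(0.21−1) = 0.15, so k_gold = (0.21/0.15)^(1/0.79) ≈ 1.5310.
y_gold = 1.5310^0.21 ≈ 1.0936, c_gold = y_gold − 0.15·k_gold ≈ 0.8639.
Gain: Δc = 0.8639 − 0.8009 ≈ 0.0630.

Δc ≈ 0.06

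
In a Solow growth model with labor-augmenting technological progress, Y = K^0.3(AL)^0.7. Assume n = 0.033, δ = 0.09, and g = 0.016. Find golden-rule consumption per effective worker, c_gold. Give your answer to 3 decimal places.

The effective depreciation rate is n + g + δ = 0.033 + 0.016 + 0.09 = 0.139.
Golden rule sets MPK = n+g+δ: 0.3·k^(0.3−1) = 0.139, so k_gold = (0.3/0.139)^(1/0.7) ≈ 3.0012.
y_gold = 3.0012^0.3 ≈ 1.3906.
c_gold = y_gold − (n+g+δ)·k_gold = 1.3906 − 0.139·3.0012 ≈ 0.9734.

c_gold ≈ 0.973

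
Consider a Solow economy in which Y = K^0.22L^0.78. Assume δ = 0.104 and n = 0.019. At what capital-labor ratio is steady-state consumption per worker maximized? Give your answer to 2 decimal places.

n + δ = 0.019 + 0.104 = 0.123.
Setting f'(k) = n+δ gives 0.22·k^(0.22−1) = 0.123, hence k_gold = (0.22/0.123)^(1/0.78) ≈ 2.1074.

k_gold ≈ 2.11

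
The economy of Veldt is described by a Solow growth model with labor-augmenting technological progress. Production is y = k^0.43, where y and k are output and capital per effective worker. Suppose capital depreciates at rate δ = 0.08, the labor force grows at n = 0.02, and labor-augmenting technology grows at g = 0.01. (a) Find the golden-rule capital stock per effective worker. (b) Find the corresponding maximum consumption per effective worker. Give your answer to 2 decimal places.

Break-even investment rate: n + g + δ = 0.02 + 0.01 + 0.08 = 0.11.
Maximizing c = f(k) − (n+g+δ)·k gives f'(k) = n+g+δ, i.e. 0.43·k^(0.43−1) = 0.11, so k_gold = (0.43/0.11)^(1/0.57) ≈ 10.9328.
y_gold = 10.9328^0.43 ≈ 2.7968; c_gold = y_gold − 0.11·k_gold ≈ 1.5941.

(a) k_gold ≈ 10.93; (b) c_gold ≈ 1.59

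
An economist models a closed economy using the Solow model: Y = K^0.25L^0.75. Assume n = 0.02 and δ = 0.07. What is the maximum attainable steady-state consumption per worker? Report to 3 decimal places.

c_gold ≈ 1.054

Capital per worker breaks even when investment replaces (n + δ)·k; here n + δ = 0.09.
At the golden rule the marginal product of capital equals n+δ: 0.25·k^(0.25−1) = 0.09. Solving, k_gold = (0.25/0.09)^(1/0.75) ≈ 3.9048.
y_gold = 3.9048^0.25 ≈ 1.4057.
c_gold = y_gold − (n+δ)·k_gold = 1.4057 − 0.09·3.9048 ≈ 1.0543.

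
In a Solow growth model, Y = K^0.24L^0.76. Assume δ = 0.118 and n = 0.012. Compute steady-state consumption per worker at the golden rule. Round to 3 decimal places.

n + δ = 0.012 + 0.118 = 0.13.
At the golden rule the marginal product of capital equals n+δ: 0.24·k^(0.24−1) = 0.13. Solving, k_gold = (0.24/0.13)^(1/0.76) ≈ 2.2405.
y_gold = 2.2405^0.24 ≈ 1.2136.
c_gold = y_gold − (n+δ)·k_gold = 1.2136 − 0.13·2.2405 ≈ 0.9224.

c_gold ≈ 0.922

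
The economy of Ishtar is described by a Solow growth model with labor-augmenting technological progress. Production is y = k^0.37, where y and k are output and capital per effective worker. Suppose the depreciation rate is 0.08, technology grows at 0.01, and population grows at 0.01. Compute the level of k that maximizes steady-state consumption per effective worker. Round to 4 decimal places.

The effective depreciation rate is n + g + δ = 0.01 + 0.01 + 0.08 = 0.1.
Maximizing c = f(k) − (n+g+δ)·k gives f'(k) = n+g+δ, i.e. 0.37·k^(0.37−1) = 0.1, so k_gold = (0.37/0.1)^(1/0.63) ≈ 7.9782.

k_gold ≈ 7.9782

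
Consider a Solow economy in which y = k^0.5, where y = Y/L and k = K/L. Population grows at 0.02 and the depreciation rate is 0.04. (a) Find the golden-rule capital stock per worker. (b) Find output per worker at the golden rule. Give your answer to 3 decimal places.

Capital per worker breaks even when investment replaces (n + δ)·k; here n + δ = 0.06.
At the golden rule the marginal product of capital equals n+δ: 0.5·k^(0.5−1) = 0.06. Solving, k_gold = (0.5/0.06)^(1/0.5) ≈ 69.4444.
y_gold = 69.4444^0.5 ≈ 8.3333.

(a) k_gold ≈ 69.444; (b) y_gold ≈ 8.333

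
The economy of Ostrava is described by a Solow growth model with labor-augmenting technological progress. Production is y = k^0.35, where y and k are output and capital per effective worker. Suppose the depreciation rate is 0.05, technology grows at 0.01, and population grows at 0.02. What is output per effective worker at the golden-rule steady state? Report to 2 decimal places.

y_gold ≈ 2.21

The effective depreciation rate is n + g + δ = 0.02 + 0.01 + 0.05 = 0.08.
Maximizing c = f(k) − (n+g+δ)·k gives f'(k) = n+g+δ, i.e. 0.35·k^(0.35−1) = 0.08, so k_gold = (0.35/0.08)^(1/0.65) ≈ 9.6855.
Output: y_gold = k_gold^0.35 = 9.6855^0.35 ≈ 2.2138.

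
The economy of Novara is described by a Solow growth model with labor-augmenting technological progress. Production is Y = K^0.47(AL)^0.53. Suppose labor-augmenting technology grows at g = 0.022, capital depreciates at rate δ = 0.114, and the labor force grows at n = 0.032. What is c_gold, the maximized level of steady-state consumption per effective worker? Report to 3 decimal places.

Capital per effective worker breaks even when investment replaces (n + g + δ)·k; here n + g + δ = 0.168.
Setting f'(k) = n+g+δ gives 0.47·k^(0.47−1) = 0.168, hence k_gold = (0.47/0.168)^(1/0.53) ≈ 6.9662.
y_gold = 6.9662^0.47 ≈ 2.4901.
c_gold = y_gold − (n+g+δ)·k_gold = 2.4901 − 0.168·6.9662 ≈ 1.3197.

c_gold ≈ 1.320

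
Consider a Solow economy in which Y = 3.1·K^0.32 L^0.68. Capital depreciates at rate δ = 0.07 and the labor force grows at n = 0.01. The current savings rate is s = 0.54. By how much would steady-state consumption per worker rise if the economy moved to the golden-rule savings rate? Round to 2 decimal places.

Δc ≈ 0.93

n + δ = 0.01 + 0.07 = 0.08.
Current steady state (s = 0.54): k* = (0.54·3.1/0.08)^(1/0.68) ≈ 87.5296, y* = 3.1·87.5296^0.32 ≈ 12.9674, c* = (1−0.54)·12.9674 ≈ 5.9650.
Setting f'(k) = n+δ gives 0.32·3.1·k^(0.32−1) = 0.08, hence k_gold = (0.32·3.1/0.08)^(1/0.68) ≈ 40.5483.
y_gold = 3.1·40.5483^0.32 ≈ 10.1371, c_gold = y_gold − 0.08·k_gold ≈ 6.8932.
Gain: Δc = 6.8932 − 5.9650 ≈ 0.9282.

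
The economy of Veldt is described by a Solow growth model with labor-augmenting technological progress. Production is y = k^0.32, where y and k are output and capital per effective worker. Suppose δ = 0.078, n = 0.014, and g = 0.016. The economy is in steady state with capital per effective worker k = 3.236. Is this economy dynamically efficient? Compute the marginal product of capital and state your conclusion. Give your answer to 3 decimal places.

Capital per effective worker breaks even when investment replaces (n + g + δ)·k; here n + g + δ = 0.108.
MPK = 0.32·k^(0.32−1) = 0.32·3.236^(-0.68) ≈ 0.1440.
MPK > 0.108, so the economy is dynamically efficient (under-saving).

dynamically efficient; MPK ≈ 0.144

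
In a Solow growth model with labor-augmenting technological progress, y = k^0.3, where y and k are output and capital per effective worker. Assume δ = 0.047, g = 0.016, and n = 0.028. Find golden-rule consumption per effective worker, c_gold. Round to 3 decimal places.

The effective depreciation rate is n + g + δ = 0.028 + 0.016 + 0.047 = 0.091.
Maximizing c = f(k) − (n+g+δ)·k gives f'(k) = n+g+δ, i.e. 0.3·k^(0.3−1) = 0.091, so k_gold = (0.3/0.091)^(1/0.7) ≈ 5.4969.
y_gold = 5.4969^0.3 ≈ 1.6674.
c_gold = y_gold − (n+g+δ)·k_gold = 1.6674 − 0.091·5.4969 ≈ 1.1672.

c_gold ≈ 1.167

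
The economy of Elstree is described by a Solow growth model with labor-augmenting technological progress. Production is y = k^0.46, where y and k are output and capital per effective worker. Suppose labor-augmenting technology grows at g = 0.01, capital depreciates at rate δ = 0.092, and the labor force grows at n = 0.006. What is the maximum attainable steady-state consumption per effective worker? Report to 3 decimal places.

Capital per effective worker breaks even when investment replaces (n + g + δ)·k; here n + g + δ = 0.108.
Golden rule sets MPK = n+g+δ: 0.46·k^(0.46−1) = 0.108, so k_gold = (0.46/0.108)^(1/0.54) ≈ 14.6364.
y_gold = 14.6364^0.46 ≈ 3.4364.
c_gold = y_gold − (n+g+δ)·k_gold = 3.4364 − 0.108·14.6364 ≈ 1.8556.

c_gold ≈ 1.856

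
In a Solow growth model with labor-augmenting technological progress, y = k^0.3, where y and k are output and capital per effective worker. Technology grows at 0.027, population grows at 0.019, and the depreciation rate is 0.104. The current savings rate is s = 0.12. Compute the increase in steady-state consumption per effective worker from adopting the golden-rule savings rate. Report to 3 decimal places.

Δc ≈ 0.142

n + g + δ = 0.019 + 0.027 + 0.104 = 0.15.
Current steady state (s = 0.12): k* = (0.12/0.15)^(1/0.7) ≈ 0.7270, y* = 0.7270^0.3 ≈ 0.9088, c* = (1−0.12)·0.9088 ≈ 0.7997.
At the golden rule the marginal product of capital equals n+g+δ: 0.3·k^(0.3−1) = 0.15. Solving, k_gold = (0.3/0.15)^(1/0.7) ≈ 2.6918.
y_gold = 2.6918^0.3 ≈ 1.3459, c_gold = y_gold − 0.15·k_gold ≈ 0.9421.
Gain: Δc = 0.9421 − 0.7997 ≈ 0.1424.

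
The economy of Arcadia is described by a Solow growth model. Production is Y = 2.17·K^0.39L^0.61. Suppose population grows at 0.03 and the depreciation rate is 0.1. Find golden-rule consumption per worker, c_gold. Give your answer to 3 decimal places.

Break-even investment rate: n + δ = 0.03 + 0.1 = 0.13.
At the golden rule the marginal product of capital equals n+δ: 0.39·2.17·k^(0.39−1) = 0.13. Solving, k_gold = (0.39·2.17/0.13)^(1/0.61) ≈ 21.5645.
y_gold = 2.17·21.5645^0.39 ≈ 7.1882.
c_gold = y_gold − (n+δ)·k_gold = 7.1882 − 0.13·21.5645 ≈ 4.3848.

c_gold ≈ 4.385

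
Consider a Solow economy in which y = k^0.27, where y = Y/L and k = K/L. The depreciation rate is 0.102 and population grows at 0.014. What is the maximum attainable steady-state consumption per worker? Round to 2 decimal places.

Capital per worker breaks even when investment replaces (n + δ)·k; here n + δ = 0.116.
Golden rule sets MPK = n+δ: 0.27·k^(0.27−1) = 0.116, so k_gold = (0.27/0.116)^(1/0.73) ≈ 3.1813.
y_gold = 3.1813^0.27 ≈ 1.3668.
c_gold = y_gold − (n+δ)·k_gold = 1.3668 − 0.116·3.1813 ≈ 0.9978.

c_gold ≈ 1.00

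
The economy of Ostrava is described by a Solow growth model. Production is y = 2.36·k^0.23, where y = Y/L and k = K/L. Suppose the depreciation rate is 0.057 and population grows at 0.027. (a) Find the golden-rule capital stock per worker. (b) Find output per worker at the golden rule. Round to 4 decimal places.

(a) k_gold ≈ 11.2828; (b) y_gold ≈ 4.1207

The effective depreciation rate is n + δ = 0.027 + 0.057 = 0.084.
Golden rule sets MPK = n+δ: 0.23·2.36·k^(0.23−1) = 0.084, so k_gold = (0.23·2.36/0.084)^(1/0.77) ≈ 11.2828.
y_gold = 2.36·11.2828^0.23 ≈ 4.1207.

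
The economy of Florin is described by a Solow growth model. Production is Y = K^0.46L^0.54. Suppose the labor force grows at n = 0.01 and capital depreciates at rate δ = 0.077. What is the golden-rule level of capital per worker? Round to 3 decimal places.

The effective depreciation rate is n + δ = 0.01 + 0.077 = 0.087.
Setting f'(k) = n+δ gives 0.46·k^(0.46−1) = 0.087, hence k_gold = (0.46/0.087)^(1/0.54) ≈ 21.8439.

k_gold ≈ 21.844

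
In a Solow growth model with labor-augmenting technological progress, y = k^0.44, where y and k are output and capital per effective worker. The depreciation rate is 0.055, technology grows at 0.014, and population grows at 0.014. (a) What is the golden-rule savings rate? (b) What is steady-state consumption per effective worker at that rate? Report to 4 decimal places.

(a) s_gold = 0.4400; (b) c_gold ≈ 2.0765

Capital per effective worker breaks even when investment replaces (n + g + δ)·k; here n + g + δ = 0.083.
For Cobb-Douglas, s_gold equals capital's share: s_gold = 0.44.
Setting f'(k) = n+g+δ gives 0.44·k^(0.44−1) = 0.083, hence k_gold = (0.44/0.083)^(1/0.56) ≈ 19.6574.
y_gold = 19.6574^0.44 ≈ 3.7081; c_gold = (1−0.44)·y_gold ≈ 2.0765.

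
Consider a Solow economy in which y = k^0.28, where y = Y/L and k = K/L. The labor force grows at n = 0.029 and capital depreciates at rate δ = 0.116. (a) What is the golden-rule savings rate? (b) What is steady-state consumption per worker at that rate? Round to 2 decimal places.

Break-even investment rate: n + δ = 0.029 + 0.116 = 0.145.
For Cobb-Douglas, s_gold equals capital's share: s_gold = 0.28.
Golden rule sets MPK = n+δ: 0.28·k^(0.28−1) = 0.145, so k_gold = (0.28/0.145)^(1/0.72) ≈ 2.4942.
y_gold = 2.4942^0.28 ≈ 1.2916; c_gold = (1−0.28)·y_gold ≈ 0.9300.

(a) s_gold = 0.28; (b) c_gold ≈ 0.93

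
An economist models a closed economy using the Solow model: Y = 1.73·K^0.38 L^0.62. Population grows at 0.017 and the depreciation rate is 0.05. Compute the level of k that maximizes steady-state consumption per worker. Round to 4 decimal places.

k_gold ≈ 39.7745

Capital per worker breaks even when investment replaces (n + δ)·k; here n + δ = 0.067.
Maximizing c = f(k) − (n+δ)·k gives f'(k) = n+δ, i.e. 0.38·1.73·k^(0.38−1) = 0.067, so k_gold = (0.38·1.73/0.067)^(1/0.62) ≈ 39.7745.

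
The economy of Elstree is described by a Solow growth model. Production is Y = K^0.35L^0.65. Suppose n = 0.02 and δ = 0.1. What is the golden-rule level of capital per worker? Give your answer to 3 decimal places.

k_gold ≈ 5.191

n + δ = 0.02 + 0.1 = 0.12.
At the golden rule the marginal product of capital equals n+δ: 0.35·k^(0.35−1) = 0.12. Solving, k_gold = (0.35/0.12)^(1/0.65) ≈ 5.1905.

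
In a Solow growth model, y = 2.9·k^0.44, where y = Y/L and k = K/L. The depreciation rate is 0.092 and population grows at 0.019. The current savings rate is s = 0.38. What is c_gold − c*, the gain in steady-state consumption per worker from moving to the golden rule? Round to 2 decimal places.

Capital per worker breaks even when investment replaces (n + δ)·k; here n + δ = 0.111.
Current steady state (s = 0.38): k* = (0.38·2.9/0.111)^(1/0.56) ≈ 60.2705, y* = 2.9·60.2705^0.44 ≈ 17.6053, c* = (1−0.38)·17.6053 ≈ 10.9153.
Setting f'(k) = n+δ gives 0.44·2.9·k^(0.44−1) = 0.111, hence k_gold = (0.44·2.9/0.111)^(1/0.56) ≈ 78.3068.
y_gold = 2.9·78.3068^0.44 ≈ 19.7547, c_gold = y_gold − 0.111·k_gold ≈ 11.0626.
Gain: Δc = 11.0626 − 10.9153 ≈ 0.1473.

Δc ≈ 0.15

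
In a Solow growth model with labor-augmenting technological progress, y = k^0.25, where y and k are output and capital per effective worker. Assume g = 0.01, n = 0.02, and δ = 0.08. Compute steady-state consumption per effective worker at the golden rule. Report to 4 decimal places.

The effective depreciation rate is n + g + δ = 0.02 + 0.01 + 0.08 = 0.11.
At the golden rule the marginal product of capital equals n+g+δ: 0.25·k^(0.25−1) = 0.11. Solving, k_gold = (0.25/0.11)^(1/0.75) ≈ 2.9881.
y_gold = 2.9881^0.25 ≈ 1.3148.
c_gold = y_gold − (n+g+δ)·k_gold = 1.3148 − 0.11·2.9881 ≈ 0.9861.

c_gold ≈ 0.9861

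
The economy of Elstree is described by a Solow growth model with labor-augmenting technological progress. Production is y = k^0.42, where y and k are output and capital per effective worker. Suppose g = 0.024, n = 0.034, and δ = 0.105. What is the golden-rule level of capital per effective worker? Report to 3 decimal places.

n + g + δ = 0.034 + 0.024 + 0.105 = 0.163.
Maximizing c = f(k) − (n+g+δ)·k gives f'(k) = n+g+δ, i.e. 0.42·k^(0.42−1) = 0.163, so k_gold = (0.42/0.163)^(1/0.58) ≈ 5.1136.

k_gold ≈ 5.114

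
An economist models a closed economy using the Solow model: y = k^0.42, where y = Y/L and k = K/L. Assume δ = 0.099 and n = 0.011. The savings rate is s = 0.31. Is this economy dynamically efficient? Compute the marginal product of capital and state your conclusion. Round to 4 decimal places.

Break-even investment rate: n + δ = 0.011 + 0.099 = 0.11.
Steady-state k*: s·k^0.42 = 0.11·k gives k* = (0.31/0.11)^(1/0.58) ≈ 5.9677.
MPK = 0.42·5.9677^(-0.58) ≈ 0.1490.
MPK > n+δ = 0.11, so the economy is dynamically efficient (under-saving).

dynamically efficient; MPK ≈ 0.1490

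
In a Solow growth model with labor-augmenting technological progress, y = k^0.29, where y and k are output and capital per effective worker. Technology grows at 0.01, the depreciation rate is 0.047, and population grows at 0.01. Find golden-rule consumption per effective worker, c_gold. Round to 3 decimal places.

c_gold ≈ 1.292

n + g + δ = 0.01 + 0.01 + 0.047 = 0.067.
Maximizing c = f(k) − (n+g+δ)·k gives f'(k) = n+g+δ, i.e. 0.29·k^(0.29−1) = 0.067, so k_gold = (0.29/0.067)^(1/0.71) ≈ 7.8746.
y_gold = 7.8746^0.29 ≈ 1.8193.
c_gold = y_gold − (n+g+δ)·k_gold = 1.8193 − 0.067·7.8746 ≈ 1.2917.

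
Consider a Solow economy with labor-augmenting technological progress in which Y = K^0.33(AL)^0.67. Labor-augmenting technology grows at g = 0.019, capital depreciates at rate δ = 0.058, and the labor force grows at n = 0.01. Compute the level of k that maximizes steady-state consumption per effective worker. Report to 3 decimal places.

k_gold ≈ 7.314

Capital per effective worker breaks even when investment replaces (n + g + δ)·k; here n + g + δ = 0.087.
Setting f'(k) = n+g+δ gives 0.33·k^(0.33−1) = 0.087, hence k_gold = (0.33/0.087)^(1/0.67) ≈ 7.3143.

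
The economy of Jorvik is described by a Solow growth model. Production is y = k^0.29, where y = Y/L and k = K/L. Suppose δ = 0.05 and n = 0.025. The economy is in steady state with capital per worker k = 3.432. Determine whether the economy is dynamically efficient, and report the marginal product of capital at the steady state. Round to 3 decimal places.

n + δ = 0.025 + 0.05 = 0.075.
MPK = 0.29·k^(0.29−1) = 0.29·3.432^(-0.71) ≈ 0.1208.
MPK > 0.075, so the economy is dynamically efficient (under-saving).

dynamically efficient; MPK ≈ 0.121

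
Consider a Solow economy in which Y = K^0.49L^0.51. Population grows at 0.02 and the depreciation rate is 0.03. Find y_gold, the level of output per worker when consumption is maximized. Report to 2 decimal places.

The effective depreciation rate is n + δ = 0.02 + 0.03 = 0.05.
Setting f'(k) = n+δ gives 0.49·k^(0.49−1) = 0.05, hence k_gold = (0.49/0.05)^(1/0.51) ≈ 87.8174.
Output: y_gold = k_gold^0.49 = 87.8174^0.49 ≈ 8.9610.

y_gold ≈ 8.96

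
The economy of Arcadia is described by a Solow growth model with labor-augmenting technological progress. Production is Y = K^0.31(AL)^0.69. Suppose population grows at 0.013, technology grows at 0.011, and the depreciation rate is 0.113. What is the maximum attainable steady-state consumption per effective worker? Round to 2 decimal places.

n + g + δ = 0.013 + 0.011 + 0.113 = 0.137.
Setting f'(k) = n+g+δ gives 0.31·k^(0.31−1) = 0.137, hence k_gold = (0.31/0.137)^(1/0.69) ≈ 3.2657.
y_gold = 3.2657^0.31 ≈ 1.4432.
c_gold = y_gold − (n+g+δ)·k_gold = 1.4432 − 0.137·3.2657 ≈ 0.9958.

c_gold ≈ 1.00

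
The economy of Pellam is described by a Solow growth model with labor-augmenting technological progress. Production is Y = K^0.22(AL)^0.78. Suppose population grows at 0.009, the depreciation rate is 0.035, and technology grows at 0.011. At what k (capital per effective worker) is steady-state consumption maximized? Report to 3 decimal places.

k_gold ≈ 5.914

The effective depreciation rate is n + g + δ = 0.009 + 0.011 + 0.035 = 0.055.
At the golden rule the marginal product of capital equals n+g+δ: 0.22·k^(0.22−1) = 0.055. Solving, k_gold = (0.22/0.055)^(1/0.78) ≈ 5.9139.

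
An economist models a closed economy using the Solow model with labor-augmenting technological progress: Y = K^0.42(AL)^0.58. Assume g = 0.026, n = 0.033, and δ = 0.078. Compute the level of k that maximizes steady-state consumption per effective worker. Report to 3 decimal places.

The effective depreciation rate is n + g + δ = 0.033 + 0.026 + 0.078 = 0.137.
At the golden rule the marginal product of capital equals n+g+δ: 0.42·k^(0.42−1) = 0.137. Solving, k_gold = (0.42/0.137)^(1/0.58) ≈ 6.8999.

k_gold ≈ 6.900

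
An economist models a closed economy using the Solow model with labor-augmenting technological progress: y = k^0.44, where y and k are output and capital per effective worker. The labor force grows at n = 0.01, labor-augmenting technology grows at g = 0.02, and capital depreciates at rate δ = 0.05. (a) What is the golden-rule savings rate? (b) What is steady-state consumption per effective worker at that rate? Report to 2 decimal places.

(a) s_gold = 0.44; (b) c_gold ≈ 2.14

The effective depreciation rate is n + g + δ = 0.01 + 0.02 + 0.05 = 0.08.
For Cobb-Douglas, s_gold equals capital's share: s_gold = 0.44.
At the golden rule the marginal product of capital equals n+g+δ: 0.44·k^(0.44−1) = 0.08. Solving, k_gold = (0.44/0.08)^(1/0.56) ≈ 20.9931.
y_gold = 20.9931^0.44 ≈ 3.8169; c_gold = (1−0.44)·y_gold ≈ 2.1375.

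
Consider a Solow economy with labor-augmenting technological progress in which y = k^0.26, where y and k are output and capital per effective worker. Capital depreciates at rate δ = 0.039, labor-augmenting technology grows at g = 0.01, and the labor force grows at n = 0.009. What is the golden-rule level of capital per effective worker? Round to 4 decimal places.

Capital per effective worker breaks even when investment replaces (n + g + δ)·k; here n + g + δ = 0.058.
Maximizing c = f(k) − (n+g+δ)·k gives f'(k) = n+g+δ, i.e. 0.26·k^(0.26−1) = 0.058, so k_gold = (0.26/0.058)^(1/0.74) ≈ 7.5939.

k_gold ≈ 7.5939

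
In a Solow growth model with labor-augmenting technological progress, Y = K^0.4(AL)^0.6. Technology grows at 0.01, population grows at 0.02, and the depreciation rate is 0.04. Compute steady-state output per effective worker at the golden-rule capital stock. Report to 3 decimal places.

n + g + δ = 0.02 + 0.01 + 0.04 = 0.07.
Setting f'(k) = n+g+δ gives 0.4·k^(0.4−1) = 0.07, hence k_gold = (0.4/0.07)^(1/0.6) ≈ 18.2643.
Output: y_gold = k_gold^0.4 = 18.2643^0.4 ≈ 3.1963.

y_gold ≈ 3.196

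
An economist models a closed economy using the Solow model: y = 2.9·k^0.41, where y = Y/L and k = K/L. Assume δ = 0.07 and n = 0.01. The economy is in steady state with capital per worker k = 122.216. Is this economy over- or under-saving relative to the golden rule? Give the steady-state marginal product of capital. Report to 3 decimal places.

n + δ = 0.01 + 0.07 = 0.08.
MPK = 0.41·2.9·k^(0.41−1) = 0.41·2.9·122.216^(-0.59) ≈ 0.0698.
MPK < 0.08, so the economy is dynamically inefficient (over-saving).

over-saving; MPK ≈ 0.070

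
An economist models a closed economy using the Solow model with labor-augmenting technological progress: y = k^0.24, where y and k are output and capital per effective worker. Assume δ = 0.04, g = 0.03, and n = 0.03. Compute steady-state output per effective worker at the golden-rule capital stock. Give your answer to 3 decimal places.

y_gold ≈ 1.318

Capital per effective worker breaks even when investment replaces (n + g + δ)·k; here n + g + δ = 0.1.
Setting f'(k) = n+g+δ gives 0.24·k^(0.24−1) = 0.1, hence k_gold = (0.24/0.1)^(1/0.76) ≈ 3.1643.
Output: y_gold = k_gold^0.24 = 3.1643^0.24 ≈ 1.3185.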